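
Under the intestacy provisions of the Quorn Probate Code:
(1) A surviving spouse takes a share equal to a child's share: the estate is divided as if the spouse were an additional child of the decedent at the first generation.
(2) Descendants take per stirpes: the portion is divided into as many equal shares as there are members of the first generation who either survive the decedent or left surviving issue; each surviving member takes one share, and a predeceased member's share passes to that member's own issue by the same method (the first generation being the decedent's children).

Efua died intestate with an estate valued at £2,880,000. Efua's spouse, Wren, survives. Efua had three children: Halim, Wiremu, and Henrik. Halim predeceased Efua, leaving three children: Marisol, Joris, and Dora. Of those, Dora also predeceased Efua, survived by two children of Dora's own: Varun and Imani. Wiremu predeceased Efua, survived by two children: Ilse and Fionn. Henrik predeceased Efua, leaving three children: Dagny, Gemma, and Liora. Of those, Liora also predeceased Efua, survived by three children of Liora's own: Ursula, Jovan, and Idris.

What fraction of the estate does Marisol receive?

Marisol receives 1/12 of the estate.

The spouse counts as an additional share at the children's level, so there are 4 primary shares of £720,000. Wren takes one such share (£720,000).
The children's combined portion (£2,160,000) is divided into 3 shares of £720,000: Halim's £720,000 share passes to Halim's issue; Wiremu's £720,000 share passes to Wiremu's issue; Henrik's £720,000 share passes to Henrik's issue.
Halim's share (£720,000) is divided into 3 shares of £240,000: Marisol and Joris each take £240,000; Dora's £240,000 share passes to Dora's issue.
Dora's share (£240,000) is divided into 2 shares of £120,000: Varun and Imani each take £120,000.
Wiremu's share (£720,000) is divided into 2 shares of £360,000: Ilse and Fionn each take £360,000.
Henrik's share (£720,000) is divided into 3 shares of £240,000: Dagny and Gemma each take £240,000; Liora's £240,000 share passes to Liora's issue.
Liora's share (£240,000) is divided into 3 shares of £80,000: Ursula, Jovan, and Idris each take £80,000.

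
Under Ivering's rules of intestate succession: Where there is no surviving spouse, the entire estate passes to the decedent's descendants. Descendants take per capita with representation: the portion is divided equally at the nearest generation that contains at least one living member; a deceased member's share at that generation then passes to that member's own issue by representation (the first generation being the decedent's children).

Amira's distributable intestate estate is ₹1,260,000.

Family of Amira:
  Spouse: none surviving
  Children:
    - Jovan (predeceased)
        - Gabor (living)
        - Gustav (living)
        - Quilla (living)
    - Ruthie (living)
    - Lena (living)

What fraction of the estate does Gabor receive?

Gabor receives 1/9 of the estate.

The entire ₹1,260,000 passes to the descendants.
That amount (₹1,260,000) is divided into 3 shares of ₹420,000: Ruthie and Lena each take ₹420,000; Jovan's ₹420,000 share passes to Jovan's issue.
Jovan's share (₹420,000) is divided into 3 shares of ₹140,000: Gabor, Gustav, and Quilla each take ₹140,000.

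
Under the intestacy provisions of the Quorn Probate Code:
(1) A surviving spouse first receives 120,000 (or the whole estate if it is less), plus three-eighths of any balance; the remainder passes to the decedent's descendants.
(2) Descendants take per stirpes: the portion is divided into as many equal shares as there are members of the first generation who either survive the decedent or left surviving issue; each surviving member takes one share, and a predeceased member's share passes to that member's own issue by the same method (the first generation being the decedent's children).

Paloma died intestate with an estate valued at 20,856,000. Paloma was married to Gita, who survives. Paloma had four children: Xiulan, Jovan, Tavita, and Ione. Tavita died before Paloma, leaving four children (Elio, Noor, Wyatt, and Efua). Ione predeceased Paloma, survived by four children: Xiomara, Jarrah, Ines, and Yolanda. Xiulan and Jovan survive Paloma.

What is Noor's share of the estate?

Gita first takes 120,000, leaving a balance of 20,736,000. Gita then takes three-eighths of the balance (7,776,000), for a total of 7,896,000. The remaining 12,960,000 passes to the descendants.
The descendants' portion (12,960,000) is divided into 4 shares of 3,240,000: Xiulan and Jovan each take 3,240,000; Tavita's 3,240,000 share passes to Tavita's issue; Ione's 3,240,000 share passes to Ione's issue.
Tavita's share (3,240,000) is divided into 4 shares of 810,000: Elio, Noor, Wyatt, and Efua each take 810,000.
Ione's share (3,240,000) is divided into 4 shares of 810,000: Xiomara, Jarrah, Ines, and Yolanda each take 810,000.

Noor receives 810,000.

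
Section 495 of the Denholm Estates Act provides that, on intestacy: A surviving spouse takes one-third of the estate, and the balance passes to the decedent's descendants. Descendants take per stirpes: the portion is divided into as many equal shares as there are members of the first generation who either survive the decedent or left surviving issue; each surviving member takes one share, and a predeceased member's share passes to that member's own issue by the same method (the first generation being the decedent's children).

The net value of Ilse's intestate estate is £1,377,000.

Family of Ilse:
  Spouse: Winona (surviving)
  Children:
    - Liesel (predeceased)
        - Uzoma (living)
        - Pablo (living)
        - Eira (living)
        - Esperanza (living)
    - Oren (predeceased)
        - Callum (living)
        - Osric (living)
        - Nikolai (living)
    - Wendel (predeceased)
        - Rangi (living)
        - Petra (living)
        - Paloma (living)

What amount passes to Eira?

Eira receives £76,500.

Winona takes one-third of £1,377,000 = £459,000. The remaining £918,000 passes to the descendants.
The descendants' portion (£918,000) is divided into 3 shares of £306,000: Liesel's £306,000 share passes to Liesel's issue; Oren's £306,000 share passes to Oren's issue; Wendel's £306,000 share passes to Wendel's issue.
Liesel's share (£306,000) is divided into 4 shares of £76,500: Uzoma, Pablo, Eira, and Esperanza each take £76,500.
Oren's share (£306,000) is divided into 3 shares of £102,000: Callum, Osric, and Nikolai each take £102,000.
Wendel's share (£306,000) is divided into 3 shares of £102,000: Rangi, Petra, and Paloma each take £102,000.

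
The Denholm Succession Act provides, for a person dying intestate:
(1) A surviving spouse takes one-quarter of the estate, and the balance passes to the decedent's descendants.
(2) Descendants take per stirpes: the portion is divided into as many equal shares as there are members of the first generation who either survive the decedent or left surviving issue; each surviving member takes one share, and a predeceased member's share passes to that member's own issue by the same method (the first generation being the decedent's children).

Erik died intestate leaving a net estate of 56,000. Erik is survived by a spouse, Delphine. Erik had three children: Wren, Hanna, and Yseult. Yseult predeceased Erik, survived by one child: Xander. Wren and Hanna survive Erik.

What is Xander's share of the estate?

Delphine takes one-quarter of 56,000 = 14,000. The remaining 42,000 passes to the descendants.
The descendants' portion (42,000) is divided into 3 shares of 14,000: Wren and Hanna each take 14,000; Yseult's 14,000 share passes to Yseult's issue.
Yseult's share (14,000) passes entirely to Xander.

Xander receives 14,000.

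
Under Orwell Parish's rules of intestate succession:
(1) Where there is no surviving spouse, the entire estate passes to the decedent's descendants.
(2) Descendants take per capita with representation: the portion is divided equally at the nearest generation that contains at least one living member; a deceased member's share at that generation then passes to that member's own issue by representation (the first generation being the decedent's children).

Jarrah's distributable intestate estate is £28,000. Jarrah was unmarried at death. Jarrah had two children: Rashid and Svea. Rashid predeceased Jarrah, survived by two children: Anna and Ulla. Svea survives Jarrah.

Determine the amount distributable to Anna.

Anna receives £7,000.

The entire £28,000 passes to the descendants.
That amount (£28,000) is divided into 2 shares of £14,000: Svea takes £14,000; Rashid's £14,000 share passes to Rashid's issue.
Rashid's share (£14,000) is divided into 2 shares of £7,000: Anna and Ulla each take £7,000.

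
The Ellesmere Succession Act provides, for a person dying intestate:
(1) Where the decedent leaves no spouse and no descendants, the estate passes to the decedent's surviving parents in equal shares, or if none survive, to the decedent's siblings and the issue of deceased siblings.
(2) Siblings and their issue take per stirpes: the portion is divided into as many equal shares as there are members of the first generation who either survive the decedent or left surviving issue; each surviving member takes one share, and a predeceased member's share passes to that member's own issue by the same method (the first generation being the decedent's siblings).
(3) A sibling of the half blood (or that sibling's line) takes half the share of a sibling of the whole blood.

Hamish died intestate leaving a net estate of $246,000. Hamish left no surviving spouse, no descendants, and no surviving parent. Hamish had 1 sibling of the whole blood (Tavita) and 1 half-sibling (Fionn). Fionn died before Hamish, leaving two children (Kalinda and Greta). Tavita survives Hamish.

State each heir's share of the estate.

The entire $246,000 passes to the siblings and their issue.
Counting each half-blood sibling's line as half a unit, there are 3/2 units in $246,000, so one unit is $164,000. Whole-blood lines (Tavita) take $164,000 each; half-blood lines (Fionn) take $82,000 each.
Fionn's share ($82,000) is divided into 2 shares of $41,000: Kalinda and Greta each take $41,000.

Kalinda: $41,000; Greta: $41,000; Tavita: $164,000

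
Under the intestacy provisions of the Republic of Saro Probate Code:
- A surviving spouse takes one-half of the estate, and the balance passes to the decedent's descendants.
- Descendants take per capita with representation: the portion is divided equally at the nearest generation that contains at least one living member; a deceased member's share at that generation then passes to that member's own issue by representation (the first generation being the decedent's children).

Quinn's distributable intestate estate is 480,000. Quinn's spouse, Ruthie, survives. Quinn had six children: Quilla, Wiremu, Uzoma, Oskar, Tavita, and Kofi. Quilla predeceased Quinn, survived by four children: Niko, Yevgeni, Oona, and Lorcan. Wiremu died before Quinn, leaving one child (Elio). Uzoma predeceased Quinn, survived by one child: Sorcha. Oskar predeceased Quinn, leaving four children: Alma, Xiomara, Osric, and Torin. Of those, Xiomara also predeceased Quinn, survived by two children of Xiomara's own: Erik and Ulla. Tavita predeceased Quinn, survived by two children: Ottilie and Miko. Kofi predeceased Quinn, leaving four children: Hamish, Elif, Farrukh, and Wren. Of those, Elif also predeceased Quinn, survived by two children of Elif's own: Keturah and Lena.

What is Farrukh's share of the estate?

Ruthie takes one-half of 480,000 = 240,000. The remaining 240,000 passes to the descendants.
No child survives, so the initial division is made at the grandchildren's generation.
The descendants' portion (240,000) is divided into 16 shares of 15,000: Niko, Yevgeni, Oona, Lorcan, Elio, Sorcha, Alma, Osric, Torin, Ottilie, Miko, Hamish, Farrukh, and Wren each take 15,000; Xiomara's 15,000 share passes to Xiomara's issue; Elif's 15,000 share passes to Elif's issue.
Xiomara's share (15,000) is divided into 2 shares of 7,500: Erik and Ulla each take 7,500.
Elif's share (15,000) is divided into 2 shares of 7,500: Keturah and Lena each take 7,500.

Farrukh receives 15,000.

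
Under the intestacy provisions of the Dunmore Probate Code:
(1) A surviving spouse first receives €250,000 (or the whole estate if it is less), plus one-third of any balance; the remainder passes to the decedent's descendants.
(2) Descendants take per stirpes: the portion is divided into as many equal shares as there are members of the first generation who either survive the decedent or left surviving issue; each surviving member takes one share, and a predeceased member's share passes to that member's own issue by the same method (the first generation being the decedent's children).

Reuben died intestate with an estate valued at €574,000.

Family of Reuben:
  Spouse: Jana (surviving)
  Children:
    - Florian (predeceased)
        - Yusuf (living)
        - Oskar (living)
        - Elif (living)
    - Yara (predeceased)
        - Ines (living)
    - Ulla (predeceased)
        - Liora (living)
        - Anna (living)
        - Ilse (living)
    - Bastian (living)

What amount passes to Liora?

Liora receives €18,000.

Jana first takes €250,000, leaving a balance of €324,000. Jana then takes one-third of the balance (€108,000), for a total of €358,000. The remaining €216,000 passes to the descendants.
The descendants' portion (€216,000) is divided into 4 shares of €54,000: Bastian takes €54,000; Florian's €54,000 share passes to Florian's issue; Yara's €54,000 share passes to Yara's issue; Ulla's €54,000 share passes to Ulla's issue.
Florian's share (€54,000) is divided into 3 shares of €18,000: Yusuf, Oskar, and Elif each take €18,000.
Yara's share (€54,000) passes entirely to Ines.
Ulla's share (€54,000) is divided into 3 shares of €18,000: Liora, Anna, and Ilse each take €18,000.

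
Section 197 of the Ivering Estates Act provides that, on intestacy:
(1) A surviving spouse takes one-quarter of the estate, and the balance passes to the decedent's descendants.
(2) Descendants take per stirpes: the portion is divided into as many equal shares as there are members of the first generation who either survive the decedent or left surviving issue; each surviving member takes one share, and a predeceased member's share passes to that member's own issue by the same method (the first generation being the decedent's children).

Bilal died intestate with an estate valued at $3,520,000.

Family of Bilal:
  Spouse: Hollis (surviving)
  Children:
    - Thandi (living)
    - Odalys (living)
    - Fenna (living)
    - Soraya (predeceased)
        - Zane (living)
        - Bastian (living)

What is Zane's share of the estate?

Hollis takes one-quarter of $3,520,000 = $880,000. The remaining $2,640,000 passes to the descendants.
The descendants' portion ($2,640,000) is divided into 4 shares of $660,000: Thandi, Odalys, and Fenna each take $660,000; Soraya's $660,000 share passes to Soraya's issue.
Soraya's share ($660,000) is divided into 2 shares of $330,000: Zane and Bastian each take $330,000.

Zane receives $330,000.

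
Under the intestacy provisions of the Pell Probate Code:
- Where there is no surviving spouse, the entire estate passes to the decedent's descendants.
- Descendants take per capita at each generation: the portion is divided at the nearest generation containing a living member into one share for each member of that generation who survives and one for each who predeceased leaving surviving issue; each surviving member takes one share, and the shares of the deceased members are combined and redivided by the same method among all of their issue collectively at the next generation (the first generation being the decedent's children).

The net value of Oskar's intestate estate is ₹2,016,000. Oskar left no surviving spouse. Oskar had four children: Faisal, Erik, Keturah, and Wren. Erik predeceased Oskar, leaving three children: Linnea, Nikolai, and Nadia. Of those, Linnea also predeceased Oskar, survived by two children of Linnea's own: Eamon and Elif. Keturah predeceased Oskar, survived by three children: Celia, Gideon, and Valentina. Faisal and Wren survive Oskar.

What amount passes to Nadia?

Nadia receives ₹168,000.

The entire ₹2,016,000 passes to the descendants.
That amount (₹2,016,000) is divided at the children's generation into 4 shares of ₹504,000. Faisal and Wren each take ₹504,000. The 2 shares of the deceased (Erik and Keturah) are combined into a pool of ₹1,008,000.
That pool (₹1,008,000) is divided at the grandchildren's generation into 6 shares of ₹168,000. Nikolai, Nadia, Celia, Gideon, and Valentina each take ₹168,000. The remaining share for the deceased Linnea (₹168,000) is carried to the next generation.
That pool (₹168,000) is divided at the great-grandchildren's generation equally among Eamon and Elif: ₹84,000 each.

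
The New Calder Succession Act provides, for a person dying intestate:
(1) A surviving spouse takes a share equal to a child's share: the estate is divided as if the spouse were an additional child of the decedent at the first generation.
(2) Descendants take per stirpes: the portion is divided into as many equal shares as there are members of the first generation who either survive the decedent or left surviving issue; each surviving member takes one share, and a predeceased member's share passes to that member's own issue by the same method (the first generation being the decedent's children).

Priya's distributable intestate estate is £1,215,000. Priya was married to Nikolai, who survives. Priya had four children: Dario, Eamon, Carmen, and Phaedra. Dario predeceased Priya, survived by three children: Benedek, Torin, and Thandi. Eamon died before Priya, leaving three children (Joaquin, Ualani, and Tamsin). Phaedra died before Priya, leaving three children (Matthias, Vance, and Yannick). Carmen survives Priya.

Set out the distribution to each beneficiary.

The spouse counts as an additional share at the children's level, so there are 5 primary shares of £243,000. Nikolai takes one such share (£243,000).
The children's combined portion (£972,000) is divided into 4 shares of £243,000: Carmen takes £243,000; Dario's £243,000 share passes to Dario's issue; Eamon's £243,000 share passes to Eamon's issue; Phaedra's £243,000 share passes to Phaedra's issue.
Dario's share (£243,000) is divided into 3 shares of £81,000: Benedek, Torin, and Thandi each take £81,000.
Eamon's share (£243,000) is divided into 3 shares of £81,000: Joaquin, Ualani, and Tamsin each take £81,000.
Phaedra's share (£243,000) is divided into 3 shares of £81,000: Matthias, Vance, and Yannick each take £81,000.

Nikolai: £243,000; Benedek: £81,000; Torin: £81,000; Thandi: £81,000; Joaquin: £81,000; Ualani: £81,000; Tamsin: £81,000; Carmen: £243,000; Matthias: £81,000; Vance: £81,000; Yannick: £81,000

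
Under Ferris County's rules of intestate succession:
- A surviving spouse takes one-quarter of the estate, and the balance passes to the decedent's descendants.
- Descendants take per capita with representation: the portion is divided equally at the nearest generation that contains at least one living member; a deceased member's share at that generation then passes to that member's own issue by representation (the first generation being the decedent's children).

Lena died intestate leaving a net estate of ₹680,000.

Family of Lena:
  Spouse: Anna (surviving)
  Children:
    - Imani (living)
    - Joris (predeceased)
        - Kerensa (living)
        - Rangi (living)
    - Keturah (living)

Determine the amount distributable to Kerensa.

Kerensa receives ₹85,000.

Anna takes one-quarter of ₹680,000 = ₹170,000. The remaining ₹510,000 passes to the descendants.
The descendants' portion (₹510,000) is divided into 3 shares of ₹170,000: Imani and Keturah each take ₹170,000; Joris's ₹170,000 share passes to Joris's issue.
Joris's share (₹170,000) is divided into 2 shares of ₹85,000: Kerensa and Rangi each take ₹85,000.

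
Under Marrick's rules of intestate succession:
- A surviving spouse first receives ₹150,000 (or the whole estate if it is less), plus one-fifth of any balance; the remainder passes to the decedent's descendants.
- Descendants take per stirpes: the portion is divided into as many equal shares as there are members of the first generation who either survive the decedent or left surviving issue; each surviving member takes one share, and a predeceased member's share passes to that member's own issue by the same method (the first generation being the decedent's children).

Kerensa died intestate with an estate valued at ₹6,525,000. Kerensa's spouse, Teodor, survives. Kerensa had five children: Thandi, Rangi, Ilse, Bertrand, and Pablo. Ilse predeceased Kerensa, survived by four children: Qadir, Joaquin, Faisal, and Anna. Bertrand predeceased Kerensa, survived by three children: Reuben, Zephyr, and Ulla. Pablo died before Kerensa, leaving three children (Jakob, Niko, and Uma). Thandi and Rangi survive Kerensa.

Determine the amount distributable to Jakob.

Teodor first takes ₹150,000, leaving a balance of ₹6,375,000. Teodor then takes one-fifth of the balance (₹1,275,000), for a total of ₹1,425,000. The remaining ₹5,100,000 passes to the descendants.
The descendants' portion (₹5,100,000) is divided into 5 shares of ₹1,020,000: Thandi and Rangi each take ₹1,020,000; Ilse's ₹1,020,000 share passes to Ilse's issue; Bertrand's ₹1,020,000 share passes to Bertrand's issue; Pablo's ₹1,020,000 share passes to Pablo's issue.
Ilse's share (₹1,020,000) is divided into 4 shares of ₹255,000: Qadir, Joaquin, Faisal, and Anna each take ₹255,000.
Bertrand's share (₹1,020,000) is divided into 3 shares of ₹340,000: Reuben, Zephyr, and Ulla each take ₹340,000.
Pablo's share (₹1,020,000) is divided into 3 shares of ₹340,000: Jakob, Niko, and Uma each take ₹340,000.

Jakob receives ₹340,000.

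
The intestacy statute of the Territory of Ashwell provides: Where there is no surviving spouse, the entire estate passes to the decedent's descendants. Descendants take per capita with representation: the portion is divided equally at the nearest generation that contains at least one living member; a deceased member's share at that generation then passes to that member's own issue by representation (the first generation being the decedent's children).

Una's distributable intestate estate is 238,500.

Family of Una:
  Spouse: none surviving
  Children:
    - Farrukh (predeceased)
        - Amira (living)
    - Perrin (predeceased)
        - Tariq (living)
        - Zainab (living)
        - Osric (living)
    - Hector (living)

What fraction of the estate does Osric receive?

The entire 238,500 passes to the descendants.
That amount (238,500) is divided into 3 shares of 79,500: Hector takes 79,500; Farrukh's 79,500 share passes to Farrukh's issue; Perrin's 79,500 share passes to Perrin's issue.
Farrukh's share (79,500) passes entirely to Amira.
Perrin's share (79,500) is divided into 3 shares of 26,500: Tariq, Zainab, and Osric each take 26,500.

Osric receives 1/9 of the estate.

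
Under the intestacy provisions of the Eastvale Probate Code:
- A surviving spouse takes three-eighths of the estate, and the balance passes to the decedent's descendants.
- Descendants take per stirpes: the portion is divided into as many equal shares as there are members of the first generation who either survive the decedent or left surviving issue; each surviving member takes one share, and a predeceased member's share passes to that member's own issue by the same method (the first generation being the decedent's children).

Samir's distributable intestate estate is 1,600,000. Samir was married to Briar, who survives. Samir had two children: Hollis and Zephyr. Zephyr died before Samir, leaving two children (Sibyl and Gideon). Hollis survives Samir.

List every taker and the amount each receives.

Briar: 600,000; Hollis: 500,000; Sibyl: 250,000; Gideon: 250,000

Briar takes three-eighths of 1,600,000 = 600,000. The remaining 1,000,000 passes to the descendants.
The descendants' portion (1,000,000) is divided into 2 shares of 500,000: Hollis takes 500,000; Zephyr's 500,000 share passes to Zephyr's issue.
Zephyr's share (500,000) is divided into 2 shares of 250,000: Sibyl and Gideon each take 250,000.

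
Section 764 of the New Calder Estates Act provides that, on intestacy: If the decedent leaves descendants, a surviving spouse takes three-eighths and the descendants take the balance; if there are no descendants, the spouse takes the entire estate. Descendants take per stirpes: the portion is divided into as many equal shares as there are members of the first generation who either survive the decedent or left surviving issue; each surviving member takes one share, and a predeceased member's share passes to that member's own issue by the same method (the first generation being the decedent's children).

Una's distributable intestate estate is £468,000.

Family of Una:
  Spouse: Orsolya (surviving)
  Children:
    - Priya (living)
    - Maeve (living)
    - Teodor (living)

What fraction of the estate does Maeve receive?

Maeve receives 5/24 of the estate.

Orsolya takes three-eighths of £468,000 = £175,500. The remaining £292,500 passes to the descendants.
The descendants' portion (£292,500) is divided into 3 shares of £97,500: Priya, Maeve, and Teodor each take £97,500.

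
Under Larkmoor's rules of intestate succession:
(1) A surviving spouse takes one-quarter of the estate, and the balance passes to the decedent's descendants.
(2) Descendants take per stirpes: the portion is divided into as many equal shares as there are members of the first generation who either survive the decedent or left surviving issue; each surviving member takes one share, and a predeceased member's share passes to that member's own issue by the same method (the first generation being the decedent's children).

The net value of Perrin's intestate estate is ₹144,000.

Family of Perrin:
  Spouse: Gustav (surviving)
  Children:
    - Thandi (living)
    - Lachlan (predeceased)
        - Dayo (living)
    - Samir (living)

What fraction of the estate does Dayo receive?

Dayo receives 1/4 of the estate.

Gustav takes one-quarter of ₹144,000 = ₹36,000. The remaining ₹108,000 passes to the descendants.
The descendants' portion (₹108,000) is divided into 3 shares of ₹36,000: Thandi and Samir each take ₹36,000; Lachlan's ₹36,000 share passes to Lachlan's issue.
Lachlan's share (₹36,000) passes entirely to Dayo.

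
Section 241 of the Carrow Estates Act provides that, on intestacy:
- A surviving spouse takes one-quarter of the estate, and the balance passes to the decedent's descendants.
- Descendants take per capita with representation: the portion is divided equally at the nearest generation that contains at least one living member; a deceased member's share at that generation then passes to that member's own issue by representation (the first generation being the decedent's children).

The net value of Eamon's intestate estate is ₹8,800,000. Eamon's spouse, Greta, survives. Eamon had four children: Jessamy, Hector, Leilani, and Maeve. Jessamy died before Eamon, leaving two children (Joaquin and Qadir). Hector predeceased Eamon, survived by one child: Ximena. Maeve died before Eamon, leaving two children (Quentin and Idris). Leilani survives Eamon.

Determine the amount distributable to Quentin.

Greta takes one-quarter of ₹8,800,000 = ₹2,200,000. The remaining ₹6,600,000 passes to the descendants.
The descendants' portion (₹6,600,000) is divided into 4 shares of ₹1,650,000: Leilani takes ₹1,650,000; Jessamy's ₹1,650,000 share passes to Jessamy's issue; Hector's ₹1,650,000 share passes to Hector's issue; Maeve's ₹1,650,000 share passes to Maeve's issue.
Jessamy's share (₹1,650,000) is divided into 2 shares of ₹825,000: Joaquin and Qadir each take ₹825,000.
Hector's share (₹1,650,000) passes entirely to Ximena.
Maeve's share (₹1,650,000) is divided into 2 shares of ₹825,000: Quentin and Idris each take ₹825,000.

Quentin receives ₹825,000.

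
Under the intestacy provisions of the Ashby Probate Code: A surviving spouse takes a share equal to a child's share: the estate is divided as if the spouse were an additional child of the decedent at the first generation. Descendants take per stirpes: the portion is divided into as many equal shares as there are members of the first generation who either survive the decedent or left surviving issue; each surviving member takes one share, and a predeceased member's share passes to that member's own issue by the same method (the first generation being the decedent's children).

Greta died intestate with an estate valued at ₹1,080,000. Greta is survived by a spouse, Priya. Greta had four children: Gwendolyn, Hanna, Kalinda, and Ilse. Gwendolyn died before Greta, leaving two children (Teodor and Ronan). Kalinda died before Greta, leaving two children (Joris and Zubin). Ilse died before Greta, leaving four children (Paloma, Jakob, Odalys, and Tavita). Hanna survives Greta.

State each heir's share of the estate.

The spouse counts as an additional share at the children's level, so there are 5 primary shares of ₹216,000. Priya takes one such share (₹216,000).
The children's combined portion (₹864,000) is divided into 4 shares of ₹216,000: Hanna takes ₹216,000; Gwendolyn's ₹216,000 share passes to Gwendolyn's issue; Kalinda's ₹216,000 share passes to Kalinda's issue; Ilse's ₹216,000 share passes to Ilse's issue.
Gwendolyn's share (₹216,000) is divided into 2 shares of ₹108,000: Teodor and Ronan each take ₹108,000.
Kalinda's share (₹216,000) is divided into 2 shares of ₹108,000: Joris and Zubin each take ₹108,000.
Ilse's share (₹216,000) is divided into 4 shares of ₹54,000: Paloma, Jakob, Odalys, and Tavita each take ₹54,000.

Priya: ₹216,000; Teodor: ₹108,000; Ronan: ₹108,000; Hanna: ₹216,000; Joris: ₹108,000; Zubin: ₹108,000; Paloma: ₹54,000; Jakob: ₹54,000; Odalys: ₹54,000; Tavita: ₹54,000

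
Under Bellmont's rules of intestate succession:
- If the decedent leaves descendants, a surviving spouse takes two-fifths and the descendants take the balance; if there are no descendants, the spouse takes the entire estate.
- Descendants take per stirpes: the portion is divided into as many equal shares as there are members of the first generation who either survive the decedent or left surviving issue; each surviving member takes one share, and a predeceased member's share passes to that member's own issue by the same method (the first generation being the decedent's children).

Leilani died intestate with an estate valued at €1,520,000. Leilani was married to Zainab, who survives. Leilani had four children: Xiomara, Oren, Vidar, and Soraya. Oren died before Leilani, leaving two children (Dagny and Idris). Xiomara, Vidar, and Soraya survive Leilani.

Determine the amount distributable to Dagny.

Dagny receives €114,000.

Zainab takes two-fifths of €1,520,000 = €608,000. The remaining €912,000 passes to the descendants.
The descendants' portion (€912,000) is divided into 4 shares of €228,000: Xiomara, Vidar, and Soraya each take €228,000; Oren's €228,000 share passes to Oren's issue.
Oren's share (€228,000) is divided into 2 shares of €114,000: Dagny and Idris each take €114,000.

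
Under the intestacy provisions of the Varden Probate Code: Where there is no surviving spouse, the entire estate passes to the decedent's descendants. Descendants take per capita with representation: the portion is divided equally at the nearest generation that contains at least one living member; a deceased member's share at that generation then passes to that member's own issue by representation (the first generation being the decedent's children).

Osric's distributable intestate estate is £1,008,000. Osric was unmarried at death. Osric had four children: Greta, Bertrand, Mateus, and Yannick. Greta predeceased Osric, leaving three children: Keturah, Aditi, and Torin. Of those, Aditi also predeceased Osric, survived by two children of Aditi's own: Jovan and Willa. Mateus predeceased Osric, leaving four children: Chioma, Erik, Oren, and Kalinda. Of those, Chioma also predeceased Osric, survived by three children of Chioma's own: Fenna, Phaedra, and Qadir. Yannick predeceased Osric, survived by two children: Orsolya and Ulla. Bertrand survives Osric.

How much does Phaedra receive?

The entire £1,008,000 passes to the descendants.
That amount (£1,008,000) is divided into 4 shares of £252,000: Bertrand takes £252,000; Greta's £252,000 share passes to Greta's issue; Mateus's £252,000 share passes to Mateus's issue; Yannick's £252,000 share passes to Yannick's issue.
Greta's share (£252,000) is divided into 3 shares of £84,000: Keturah and Torin each take £84,000; Aditi's £84,000 share passes to Aditi's issue.
Aditi's share (£84,000) is divided into 2 shares of £42,000: Jovan and Willa each take £42,000.
Mateus's share (£252,000) is divided into 4 shares of £63,000: Erik, Oren, and Kalinda each take £63,000; Chioma's £63,000 share passes to Chioma's issue.
Chioma's share (£63,000) is divided into 3 shares of £21,000: Fenna, Phaedra, and Qadir each take £21,000.
Yannick's share (£252,000) is divided into 2 shares of £126,000: Orsolya and Ulla each take £126,000.

Phaedra receives £21,000.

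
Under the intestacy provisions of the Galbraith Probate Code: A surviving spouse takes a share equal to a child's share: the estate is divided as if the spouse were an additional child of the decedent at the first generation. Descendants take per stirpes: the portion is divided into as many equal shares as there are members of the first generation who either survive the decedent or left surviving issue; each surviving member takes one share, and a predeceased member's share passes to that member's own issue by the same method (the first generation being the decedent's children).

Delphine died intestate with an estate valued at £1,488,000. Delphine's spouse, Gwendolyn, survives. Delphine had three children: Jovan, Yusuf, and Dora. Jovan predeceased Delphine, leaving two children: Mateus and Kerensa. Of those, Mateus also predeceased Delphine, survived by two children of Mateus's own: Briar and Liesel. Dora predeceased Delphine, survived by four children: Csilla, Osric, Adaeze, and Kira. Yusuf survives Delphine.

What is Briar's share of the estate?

Briar receives £93,000.

The spouse counts as an additional share at the children's level, so there are 4 primary shares of £372,000. Gwendolyn takes one such share (£372,000).
The children's combined portion (£1,116,000) is divided into 3 shares of £372,000: Yusuf takes £372,000; Jovan's £372,000 share passes to Jovan's issue; Dora's £372,000 share passes to Dora's issue.
Jovan's share (£372,000) is divided into 2 shares of £186,000: Kerensa takes £186,000; Mateus's £186,000 share passes to Mateus's issue.
Mateus's share (£186,000) is divided into 2 shares of £93,000: Briar and Liesel each take £93,000.
Dora's share (£372,000) is divided into 4 shares of £93,000: Csilla, Osric, Adaeze, and Kira each take £93,000.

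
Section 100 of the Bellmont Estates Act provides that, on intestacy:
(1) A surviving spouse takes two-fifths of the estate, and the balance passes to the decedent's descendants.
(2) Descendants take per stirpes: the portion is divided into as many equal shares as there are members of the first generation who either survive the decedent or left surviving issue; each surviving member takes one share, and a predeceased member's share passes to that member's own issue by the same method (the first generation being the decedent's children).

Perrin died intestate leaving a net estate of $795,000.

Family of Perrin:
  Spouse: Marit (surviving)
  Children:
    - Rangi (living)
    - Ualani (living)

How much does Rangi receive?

Marit takes two-fifths of $795,000 = $318,000. The remaining $477,000 passes to the descendants.
The descendants' portion ($477,000) is divided into 2 shares of $238,500: Rangi and Ualani each take $238,500.

Rangi receives $238,500.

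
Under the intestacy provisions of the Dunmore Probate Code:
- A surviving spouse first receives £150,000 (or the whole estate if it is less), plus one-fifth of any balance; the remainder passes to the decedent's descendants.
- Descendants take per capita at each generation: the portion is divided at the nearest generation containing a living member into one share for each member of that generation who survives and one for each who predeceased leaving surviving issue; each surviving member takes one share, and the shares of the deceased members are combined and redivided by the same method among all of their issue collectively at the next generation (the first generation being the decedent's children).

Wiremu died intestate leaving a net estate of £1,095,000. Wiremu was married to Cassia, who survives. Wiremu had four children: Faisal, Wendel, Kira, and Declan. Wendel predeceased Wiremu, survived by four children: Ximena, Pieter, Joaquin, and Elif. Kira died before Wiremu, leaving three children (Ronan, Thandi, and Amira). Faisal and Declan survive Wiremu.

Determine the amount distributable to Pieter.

Cassia first takes £150,000, leaving a balance of £945,000. Cassia then takes one-fifth of the balance (£189,000), for a total of £339,000. The remaining £756,000 passes to the descendants.
The descendants' portion (£756,000) is divided at the children's generation into 4 shares of £189,000. Faisal and Declan each take £189,000. The 2 shares of the deceased (Wendel and Kira) are combined into a pool of £378,000.
That pool (£378,000) is divided at the grandchildren's generation equally among Ximena, Pieter, Joaquin, Elif, Ronan, Thandi, and Amira: £54,000 each.

Pieter receives £54,000.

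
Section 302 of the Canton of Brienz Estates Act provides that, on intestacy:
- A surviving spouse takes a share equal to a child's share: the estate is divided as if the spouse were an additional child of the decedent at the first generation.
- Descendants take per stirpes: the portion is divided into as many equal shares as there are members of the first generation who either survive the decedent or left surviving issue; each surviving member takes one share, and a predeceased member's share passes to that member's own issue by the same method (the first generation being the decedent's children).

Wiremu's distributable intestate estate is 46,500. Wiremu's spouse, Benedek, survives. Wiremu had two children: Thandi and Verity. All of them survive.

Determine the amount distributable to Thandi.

Thandi receives 15,500.

The spouse counts as an additional share at the children's level, so there are 3 primary shares of 15,500. Benedek takes one such share (15,500).
The children's combined portion (31,000) is divided into 2 shares of 15,500: Thandi and Verity each take 15,500.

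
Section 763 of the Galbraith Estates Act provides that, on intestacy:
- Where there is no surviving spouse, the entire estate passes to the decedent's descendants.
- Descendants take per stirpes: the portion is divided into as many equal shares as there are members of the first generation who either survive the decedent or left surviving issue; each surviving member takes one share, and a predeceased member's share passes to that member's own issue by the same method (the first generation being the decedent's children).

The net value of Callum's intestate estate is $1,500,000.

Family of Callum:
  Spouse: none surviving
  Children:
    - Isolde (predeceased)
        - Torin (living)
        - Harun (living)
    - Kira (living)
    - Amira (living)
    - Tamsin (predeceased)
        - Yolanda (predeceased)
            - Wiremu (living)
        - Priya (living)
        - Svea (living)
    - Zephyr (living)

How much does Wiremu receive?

The entire $1,500,000 passes to the descendants.
That amount ($1,500,000) is divided into 5 shares of $300,000: Kira, Amira, and Zephyr each take $300,000; Isolde's $300,000 share passes to Isolde's issue; Tamsin's $300,000 share passes to Tamsin's issue.
Isolde's share ($300,000) is divided into 2 shares of $150,000: Torin and Harun each take $150,000.
Tamsin's share ($300,000) is divided into 3 shares of $100,000: Priya and Svea each take $100,000; Yolanda's $100,000 share passes to Yolanda's issue.
Yolanda's share ($100,000) passes entirely to Wiremu.

Wiremu receives $100,000.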